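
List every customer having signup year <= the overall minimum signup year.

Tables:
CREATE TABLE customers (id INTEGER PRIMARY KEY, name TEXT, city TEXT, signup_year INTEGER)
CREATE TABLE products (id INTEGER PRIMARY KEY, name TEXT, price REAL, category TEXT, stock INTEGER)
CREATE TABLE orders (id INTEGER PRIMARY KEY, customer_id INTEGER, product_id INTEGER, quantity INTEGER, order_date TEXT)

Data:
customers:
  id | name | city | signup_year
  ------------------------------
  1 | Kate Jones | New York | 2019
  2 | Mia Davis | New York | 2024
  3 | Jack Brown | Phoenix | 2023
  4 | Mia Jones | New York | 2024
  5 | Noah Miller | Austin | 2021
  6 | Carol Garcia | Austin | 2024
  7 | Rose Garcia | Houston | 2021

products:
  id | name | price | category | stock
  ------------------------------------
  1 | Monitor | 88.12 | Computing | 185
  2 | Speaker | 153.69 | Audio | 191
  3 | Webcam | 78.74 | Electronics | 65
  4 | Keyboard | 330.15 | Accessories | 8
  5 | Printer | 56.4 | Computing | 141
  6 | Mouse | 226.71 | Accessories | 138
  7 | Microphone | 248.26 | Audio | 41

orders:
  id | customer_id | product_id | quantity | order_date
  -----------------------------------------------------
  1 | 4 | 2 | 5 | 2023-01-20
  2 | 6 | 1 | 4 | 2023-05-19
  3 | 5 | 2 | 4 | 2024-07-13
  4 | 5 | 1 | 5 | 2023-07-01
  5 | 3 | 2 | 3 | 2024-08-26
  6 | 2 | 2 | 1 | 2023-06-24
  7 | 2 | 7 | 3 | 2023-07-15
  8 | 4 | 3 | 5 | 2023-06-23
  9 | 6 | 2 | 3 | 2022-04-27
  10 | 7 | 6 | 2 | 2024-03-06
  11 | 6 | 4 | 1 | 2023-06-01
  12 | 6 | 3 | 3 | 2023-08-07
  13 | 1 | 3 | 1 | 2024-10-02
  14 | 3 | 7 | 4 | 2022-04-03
SELECT name, signup_year FROM customers WHERE signup_year <= (SELECT MIN(signup_year) FROM customers)

Execution result:
name | signup_year
Kate Jones | 2019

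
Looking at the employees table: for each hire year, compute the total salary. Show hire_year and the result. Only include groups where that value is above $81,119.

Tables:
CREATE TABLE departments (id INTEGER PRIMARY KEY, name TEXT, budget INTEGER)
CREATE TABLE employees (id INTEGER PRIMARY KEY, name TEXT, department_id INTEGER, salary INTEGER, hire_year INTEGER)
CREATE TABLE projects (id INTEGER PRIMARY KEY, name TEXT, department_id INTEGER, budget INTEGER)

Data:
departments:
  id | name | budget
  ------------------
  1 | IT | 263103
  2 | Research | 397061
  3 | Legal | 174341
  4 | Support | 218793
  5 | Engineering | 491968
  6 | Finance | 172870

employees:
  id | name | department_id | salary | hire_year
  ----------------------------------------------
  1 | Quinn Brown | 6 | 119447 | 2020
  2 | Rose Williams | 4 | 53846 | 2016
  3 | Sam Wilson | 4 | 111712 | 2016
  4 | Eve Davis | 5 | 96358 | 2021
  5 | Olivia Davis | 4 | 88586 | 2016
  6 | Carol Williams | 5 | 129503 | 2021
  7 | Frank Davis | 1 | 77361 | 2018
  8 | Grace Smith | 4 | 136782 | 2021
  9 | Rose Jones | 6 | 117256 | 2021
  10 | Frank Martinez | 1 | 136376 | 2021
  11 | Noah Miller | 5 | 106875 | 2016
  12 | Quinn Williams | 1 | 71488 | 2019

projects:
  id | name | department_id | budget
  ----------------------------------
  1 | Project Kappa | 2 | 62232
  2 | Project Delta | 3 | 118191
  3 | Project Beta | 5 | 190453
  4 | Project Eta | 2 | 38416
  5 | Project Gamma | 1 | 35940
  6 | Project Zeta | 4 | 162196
SELECT hire_year, SUM(salary) AS sum_salary FROM employees GROUP BY hire_year HAVING SUM(salary) > 81119

Execution result:
hire_year | sum_salary
2016 | 361019
2020 | 119447
2021 | 616275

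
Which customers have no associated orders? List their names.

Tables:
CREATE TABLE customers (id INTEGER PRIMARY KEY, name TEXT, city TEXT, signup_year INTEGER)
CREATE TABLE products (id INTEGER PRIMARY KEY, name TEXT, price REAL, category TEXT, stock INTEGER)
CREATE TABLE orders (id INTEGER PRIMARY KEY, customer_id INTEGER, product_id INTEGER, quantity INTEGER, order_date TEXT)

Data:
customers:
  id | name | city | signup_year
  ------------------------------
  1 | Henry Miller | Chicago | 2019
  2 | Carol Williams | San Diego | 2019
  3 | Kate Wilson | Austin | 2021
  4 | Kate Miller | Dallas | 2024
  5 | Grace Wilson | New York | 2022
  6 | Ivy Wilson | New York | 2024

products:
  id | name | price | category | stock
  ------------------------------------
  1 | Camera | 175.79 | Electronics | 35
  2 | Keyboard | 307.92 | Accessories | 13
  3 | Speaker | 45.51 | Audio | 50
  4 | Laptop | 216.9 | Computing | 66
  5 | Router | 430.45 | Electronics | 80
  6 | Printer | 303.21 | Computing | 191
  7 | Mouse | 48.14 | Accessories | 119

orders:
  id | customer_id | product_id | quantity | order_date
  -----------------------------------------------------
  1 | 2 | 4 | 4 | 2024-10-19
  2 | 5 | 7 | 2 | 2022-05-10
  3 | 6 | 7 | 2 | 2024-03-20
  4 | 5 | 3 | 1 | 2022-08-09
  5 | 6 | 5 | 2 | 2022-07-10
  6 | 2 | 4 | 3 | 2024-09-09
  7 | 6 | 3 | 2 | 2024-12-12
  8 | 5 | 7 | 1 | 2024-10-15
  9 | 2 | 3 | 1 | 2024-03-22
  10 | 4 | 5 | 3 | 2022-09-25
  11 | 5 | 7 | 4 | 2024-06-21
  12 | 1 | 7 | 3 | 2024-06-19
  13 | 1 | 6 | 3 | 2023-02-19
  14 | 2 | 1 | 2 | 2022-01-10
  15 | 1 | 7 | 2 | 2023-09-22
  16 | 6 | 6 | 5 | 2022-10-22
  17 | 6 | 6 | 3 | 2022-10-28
SELECT p.name FROM customers p LEFT JOIN orders c ON c.customer_id = p.id WHERE c.id IS NULL

Execution result:
Kate Wilson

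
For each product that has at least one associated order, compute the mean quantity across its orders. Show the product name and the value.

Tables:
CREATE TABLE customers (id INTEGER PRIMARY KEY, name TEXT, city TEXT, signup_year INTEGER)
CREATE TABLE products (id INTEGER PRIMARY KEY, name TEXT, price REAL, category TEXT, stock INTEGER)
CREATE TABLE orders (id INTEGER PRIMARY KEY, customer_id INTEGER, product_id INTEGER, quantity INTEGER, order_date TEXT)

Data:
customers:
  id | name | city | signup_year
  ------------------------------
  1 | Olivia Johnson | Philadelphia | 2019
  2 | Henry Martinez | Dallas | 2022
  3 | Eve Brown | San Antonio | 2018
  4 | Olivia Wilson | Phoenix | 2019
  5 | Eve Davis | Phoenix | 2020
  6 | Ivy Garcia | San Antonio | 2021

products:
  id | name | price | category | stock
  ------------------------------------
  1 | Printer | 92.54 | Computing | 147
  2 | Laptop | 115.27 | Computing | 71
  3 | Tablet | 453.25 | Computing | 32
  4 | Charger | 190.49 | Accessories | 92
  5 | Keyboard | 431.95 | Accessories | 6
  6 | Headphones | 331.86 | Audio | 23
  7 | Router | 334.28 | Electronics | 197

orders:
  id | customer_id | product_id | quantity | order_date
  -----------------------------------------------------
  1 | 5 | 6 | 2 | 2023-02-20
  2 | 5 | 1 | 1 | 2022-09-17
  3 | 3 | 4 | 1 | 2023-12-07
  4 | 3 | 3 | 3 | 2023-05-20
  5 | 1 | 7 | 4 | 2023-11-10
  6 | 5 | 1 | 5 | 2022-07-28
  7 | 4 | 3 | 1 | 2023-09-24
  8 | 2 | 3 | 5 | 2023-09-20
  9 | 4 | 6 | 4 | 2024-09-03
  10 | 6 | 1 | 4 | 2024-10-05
SELECT p.name, AVG(c.quantity) AS avg_quantity FROM orders c JOIN products p ON c.product_id = p.id GROUP BY p.id, p.name

Execution result:
name | avg_quantity
Printer | 3.33
Tablet | 3.00
Charger | 1.00
Headphones | 3.00
Router | 4.00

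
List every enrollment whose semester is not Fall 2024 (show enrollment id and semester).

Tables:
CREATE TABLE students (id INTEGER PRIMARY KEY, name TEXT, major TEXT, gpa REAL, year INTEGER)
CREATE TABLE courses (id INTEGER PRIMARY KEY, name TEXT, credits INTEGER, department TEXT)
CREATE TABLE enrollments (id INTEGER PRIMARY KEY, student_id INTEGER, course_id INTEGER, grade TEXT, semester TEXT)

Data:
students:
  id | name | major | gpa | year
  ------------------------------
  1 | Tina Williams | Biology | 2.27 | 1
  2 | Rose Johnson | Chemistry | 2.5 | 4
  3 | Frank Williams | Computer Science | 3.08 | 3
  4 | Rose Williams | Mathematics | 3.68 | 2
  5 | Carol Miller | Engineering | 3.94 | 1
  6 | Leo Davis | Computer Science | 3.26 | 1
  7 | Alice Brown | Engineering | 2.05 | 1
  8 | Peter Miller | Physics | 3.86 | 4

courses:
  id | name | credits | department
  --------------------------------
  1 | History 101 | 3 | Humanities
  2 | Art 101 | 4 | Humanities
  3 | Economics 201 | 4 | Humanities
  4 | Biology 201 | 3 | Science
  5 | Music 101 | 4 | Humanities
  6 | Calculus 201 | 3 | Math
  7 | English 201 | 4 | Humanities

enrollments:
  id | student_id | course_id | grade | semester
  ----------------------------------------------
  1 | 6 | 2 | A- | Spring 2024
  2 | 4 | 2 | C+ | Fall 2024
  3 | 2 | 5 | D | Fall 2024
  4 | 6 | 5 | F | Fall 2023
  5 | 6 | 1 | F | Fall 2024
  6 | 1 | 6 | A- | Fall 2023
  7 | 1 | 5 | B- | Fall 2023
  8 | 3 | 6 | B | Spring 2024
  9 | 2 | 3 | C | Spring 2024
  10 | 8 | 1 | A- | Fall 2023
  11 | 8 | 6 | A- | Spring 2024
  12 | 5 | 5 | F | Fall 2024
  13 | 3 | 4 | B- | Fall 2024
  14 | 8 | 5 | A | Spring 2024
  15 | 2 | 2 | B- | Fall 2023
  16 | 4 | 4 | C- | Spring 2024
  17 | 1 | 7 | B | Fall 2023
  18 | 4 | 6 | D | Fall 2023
SELECT id, semester FROM enrollments WHERE semester <> 'Fall 2024'

Execution result:
id | semester
1 | Spring 2024
4 | Fall 2023
6 | Fall 2023
7 | Fall 2023
8 | Spring 2024
9 | Spring 2024
10 | Fall 2023
11 | Spring 2024
14 | Spring 2024
15 | Fall 2023
16 | Spring 2024
17 | Fall 2023
18 | Fall 2023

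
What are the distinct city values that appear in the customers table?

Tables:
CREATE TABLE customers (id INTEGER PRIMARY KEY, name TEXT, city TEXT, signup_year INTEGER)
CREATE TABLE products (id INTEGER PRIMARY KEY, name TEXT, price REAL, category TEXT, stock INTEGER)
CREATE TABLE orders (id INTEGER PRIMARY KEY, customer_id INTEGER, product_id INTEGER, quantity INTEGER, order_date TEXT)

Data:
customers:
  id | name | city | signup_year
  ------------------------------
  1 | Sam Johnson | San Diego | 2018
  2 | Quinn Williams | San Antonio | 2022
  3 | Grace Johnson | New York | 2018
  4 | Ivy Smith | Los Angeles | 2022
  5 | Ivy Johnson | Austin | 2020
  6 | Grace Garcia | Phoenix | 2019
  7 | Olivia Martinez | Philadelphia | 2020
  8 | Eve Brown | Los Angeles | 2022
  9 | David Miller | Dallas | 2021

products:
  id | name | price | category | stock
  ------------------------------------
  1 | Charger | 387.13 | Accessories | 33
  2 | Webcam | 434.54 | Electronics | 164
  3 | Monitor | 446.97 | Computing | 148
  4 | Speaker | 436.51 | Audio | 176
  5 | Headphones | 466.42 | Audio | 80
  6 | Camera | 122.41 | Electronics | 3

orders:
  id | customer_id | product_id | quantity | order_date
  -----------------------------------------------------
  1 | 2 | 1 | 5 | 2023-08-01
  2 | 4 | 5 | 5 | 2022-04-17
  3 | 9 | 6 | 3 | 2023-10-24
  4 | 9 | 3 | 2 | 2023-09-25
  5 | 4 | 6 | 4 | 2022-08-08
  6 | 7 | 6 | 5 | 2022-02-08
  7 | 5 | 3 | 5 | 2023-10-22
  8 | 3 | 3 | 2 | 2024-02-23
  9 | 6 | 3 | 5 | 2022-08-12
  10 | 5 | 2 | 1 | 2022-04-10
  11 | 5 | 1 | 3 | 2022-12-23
SELECT DISTINCT city FROM customers

Execution result:
city
San Diego
San Antonio
New York
Los Angeles
Austin
Phoenix
Philadelphia
Dallas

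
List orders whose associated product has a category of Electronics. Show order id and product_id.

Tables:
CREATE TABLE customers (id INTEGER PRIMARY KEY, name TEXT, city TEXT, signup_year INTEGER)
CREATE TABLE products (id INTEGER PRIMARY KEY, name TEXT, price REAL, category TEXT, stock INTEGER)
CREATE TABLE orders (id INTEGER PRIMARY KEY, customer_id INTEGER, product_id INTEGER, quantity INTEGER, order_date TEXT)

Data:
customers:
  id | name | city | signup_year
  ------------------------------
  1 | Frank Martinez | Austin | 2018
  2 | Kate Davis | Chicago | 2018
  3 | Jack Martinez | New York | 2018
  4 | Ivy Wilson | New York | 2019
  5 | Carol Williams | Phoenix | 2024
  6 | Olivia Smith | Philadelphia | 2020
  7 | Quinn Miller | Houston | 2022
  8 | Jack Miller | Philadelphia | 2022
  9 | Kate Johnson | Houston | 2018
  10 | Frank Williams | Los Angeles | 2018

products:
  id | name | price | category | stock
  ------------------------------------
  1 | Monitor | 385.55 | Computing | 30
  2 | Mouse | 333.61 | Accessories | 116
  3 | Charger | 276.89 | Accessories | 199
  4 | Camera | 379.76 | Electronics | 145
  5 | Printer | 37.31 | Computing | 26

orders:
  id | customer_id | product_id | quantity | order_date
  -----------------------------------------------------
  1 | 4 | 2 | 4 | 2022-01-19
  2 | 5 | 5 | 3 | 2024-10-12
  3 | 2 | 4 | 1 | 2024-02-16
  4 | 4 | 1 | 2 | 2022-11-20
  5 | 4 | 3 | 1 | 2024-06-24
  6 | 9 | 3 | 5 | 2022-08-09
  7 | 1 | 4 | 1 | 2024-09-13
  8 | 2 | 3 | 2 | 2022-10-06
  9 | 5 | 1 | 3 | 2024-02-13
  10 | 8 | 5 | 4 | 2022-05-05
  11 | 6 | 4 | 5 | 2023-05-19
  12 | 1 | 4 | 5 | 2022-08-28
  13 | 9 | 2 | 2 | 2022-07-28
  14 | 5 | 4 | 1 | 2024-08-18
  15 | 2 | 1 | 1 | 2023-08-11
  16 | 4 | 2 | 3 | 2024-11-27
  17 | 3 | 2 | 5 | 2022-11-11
SELECT id, product_id FROM orders WHERE product_id IN (SELECT id FROM products WHERE category = 'Electronics')

Execution result:
id | product_id
3 | 4
7 | 4
11 | 4
12 | 4
14 | 4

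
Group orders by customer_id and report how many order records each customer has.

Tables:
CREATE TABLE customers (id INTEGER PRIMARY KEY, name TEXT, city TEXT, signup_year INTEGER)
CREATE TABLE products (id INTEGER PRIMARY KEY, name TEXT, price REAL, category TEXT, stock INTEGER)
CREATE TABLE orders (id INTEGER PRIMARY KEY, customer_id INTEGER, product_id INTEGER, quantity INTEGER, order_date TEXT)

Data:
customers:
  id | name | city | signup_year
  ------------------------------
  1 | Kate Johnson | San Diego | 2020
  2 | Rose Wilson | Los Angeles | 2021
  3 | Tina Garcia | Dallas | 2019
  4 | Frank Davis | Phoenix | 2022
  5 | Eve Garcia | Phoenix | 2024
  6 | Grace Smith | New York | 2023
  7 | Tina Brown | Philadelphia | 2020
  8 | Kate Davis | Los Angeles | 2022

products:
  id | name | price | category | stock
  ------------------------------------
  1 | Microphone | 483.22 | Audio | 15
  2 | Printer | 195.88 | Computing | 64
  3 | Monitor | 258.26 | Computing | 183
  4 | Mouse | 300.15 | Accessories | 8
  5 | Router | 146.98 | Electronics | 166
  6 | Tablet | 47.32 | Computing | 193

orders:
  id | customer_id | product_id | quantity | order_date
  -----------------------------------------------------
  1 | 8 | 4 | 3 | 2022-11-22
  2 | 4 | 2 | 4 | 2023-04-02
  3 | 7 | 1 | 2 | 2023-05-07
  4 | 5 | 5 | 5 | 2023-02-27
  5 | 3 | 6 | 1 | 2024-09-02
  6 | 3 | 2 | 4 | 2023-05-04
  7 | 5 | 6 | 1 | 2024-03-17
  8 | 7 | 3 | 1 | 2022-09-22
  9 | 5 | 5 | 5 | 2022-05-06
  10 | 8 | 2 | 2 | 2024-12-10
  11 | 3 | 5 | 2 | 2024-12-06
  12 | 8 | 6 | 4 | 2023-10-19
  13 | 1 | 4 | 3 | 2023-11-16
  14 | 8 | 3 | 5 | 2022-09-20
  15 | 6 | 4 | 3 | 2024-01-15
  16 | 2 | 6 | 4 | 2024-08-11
SELECT customer_id, COUNT(*) AS order_count FROM orders GROUP BY customer_id

Execution result:
customer_id | order_count
1 | 1
2 | 1
3 | 3
4 | 1
5 | 3
6 | 1
7 | 2
8 | 4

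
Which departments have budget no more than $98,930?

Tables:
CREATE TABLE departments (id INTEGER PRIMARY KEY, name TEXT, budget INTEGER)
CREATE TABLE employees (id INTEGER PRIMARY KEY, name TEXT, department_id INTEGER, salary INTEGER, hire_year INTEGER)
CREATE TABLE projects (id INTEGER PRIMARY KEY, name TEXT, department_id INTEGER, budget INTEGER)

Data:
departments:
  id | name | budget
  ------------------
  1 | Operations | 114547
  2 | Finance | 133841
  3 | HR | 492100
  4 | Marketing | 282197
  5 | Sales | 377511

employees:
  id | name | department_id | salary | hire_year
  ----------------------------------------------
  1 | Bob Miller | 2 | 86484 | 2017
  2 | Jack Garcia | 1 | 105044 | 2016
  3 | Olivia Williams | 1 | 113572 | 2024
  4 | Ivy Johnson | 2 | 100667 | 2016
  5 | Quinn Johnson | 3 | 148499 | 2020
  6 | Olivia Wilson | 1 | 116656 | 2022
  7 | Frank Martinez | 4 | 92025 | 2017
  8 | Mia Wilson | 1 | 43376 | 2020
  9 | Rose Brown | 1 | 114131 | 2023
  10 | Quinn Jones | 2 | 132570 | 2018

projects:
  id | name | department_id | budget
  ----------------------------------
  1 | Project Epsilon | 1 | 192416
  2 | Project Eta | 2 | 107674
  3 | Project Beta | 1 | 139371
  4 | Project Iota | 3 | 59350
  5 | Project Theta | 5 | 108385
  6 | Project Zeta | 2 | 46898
SELECT name, budget FROM departments WHERE budget <= 98930

Execution result:
(no rows)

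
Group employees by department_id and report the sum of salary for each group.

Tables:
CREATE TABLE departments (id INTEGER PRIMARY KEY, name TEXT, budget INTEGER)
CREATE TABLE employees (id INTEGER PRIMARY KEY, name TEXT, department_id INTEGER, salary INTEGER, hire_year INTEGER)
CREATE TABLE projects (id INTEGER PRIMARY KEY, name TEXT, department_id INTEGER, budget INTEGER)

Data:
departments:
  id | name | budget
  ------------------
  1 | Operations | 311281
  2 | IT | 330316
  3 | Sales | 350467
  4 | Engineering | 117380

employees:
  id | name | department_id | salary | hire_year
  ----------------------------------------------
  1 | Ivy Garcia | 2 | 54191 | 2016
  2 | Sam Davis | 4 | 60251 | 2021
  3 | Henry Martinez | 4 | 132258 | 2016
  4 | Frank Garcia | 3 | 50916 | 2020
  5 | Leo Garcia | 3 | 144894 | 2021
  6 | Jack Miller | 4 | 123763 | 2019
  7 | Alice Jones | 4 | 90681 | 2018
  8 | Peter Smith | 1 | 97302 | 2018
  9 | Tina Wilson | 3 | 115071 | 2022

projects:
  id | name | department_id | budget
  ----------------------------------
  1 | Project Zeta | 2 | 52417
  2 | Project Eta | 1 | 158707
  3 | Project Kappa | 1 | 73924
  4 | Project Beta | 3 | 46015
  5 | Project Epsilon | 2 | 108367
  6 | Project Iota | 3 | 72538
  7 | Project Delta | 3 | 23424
SELECT department_id, SUM(salary) AS sum_salary FROM employees GROUP BY department_id

Execution result:
department_id | sum_salary
1 | 97302
2 | 54191
3 | 310881
4 | 406953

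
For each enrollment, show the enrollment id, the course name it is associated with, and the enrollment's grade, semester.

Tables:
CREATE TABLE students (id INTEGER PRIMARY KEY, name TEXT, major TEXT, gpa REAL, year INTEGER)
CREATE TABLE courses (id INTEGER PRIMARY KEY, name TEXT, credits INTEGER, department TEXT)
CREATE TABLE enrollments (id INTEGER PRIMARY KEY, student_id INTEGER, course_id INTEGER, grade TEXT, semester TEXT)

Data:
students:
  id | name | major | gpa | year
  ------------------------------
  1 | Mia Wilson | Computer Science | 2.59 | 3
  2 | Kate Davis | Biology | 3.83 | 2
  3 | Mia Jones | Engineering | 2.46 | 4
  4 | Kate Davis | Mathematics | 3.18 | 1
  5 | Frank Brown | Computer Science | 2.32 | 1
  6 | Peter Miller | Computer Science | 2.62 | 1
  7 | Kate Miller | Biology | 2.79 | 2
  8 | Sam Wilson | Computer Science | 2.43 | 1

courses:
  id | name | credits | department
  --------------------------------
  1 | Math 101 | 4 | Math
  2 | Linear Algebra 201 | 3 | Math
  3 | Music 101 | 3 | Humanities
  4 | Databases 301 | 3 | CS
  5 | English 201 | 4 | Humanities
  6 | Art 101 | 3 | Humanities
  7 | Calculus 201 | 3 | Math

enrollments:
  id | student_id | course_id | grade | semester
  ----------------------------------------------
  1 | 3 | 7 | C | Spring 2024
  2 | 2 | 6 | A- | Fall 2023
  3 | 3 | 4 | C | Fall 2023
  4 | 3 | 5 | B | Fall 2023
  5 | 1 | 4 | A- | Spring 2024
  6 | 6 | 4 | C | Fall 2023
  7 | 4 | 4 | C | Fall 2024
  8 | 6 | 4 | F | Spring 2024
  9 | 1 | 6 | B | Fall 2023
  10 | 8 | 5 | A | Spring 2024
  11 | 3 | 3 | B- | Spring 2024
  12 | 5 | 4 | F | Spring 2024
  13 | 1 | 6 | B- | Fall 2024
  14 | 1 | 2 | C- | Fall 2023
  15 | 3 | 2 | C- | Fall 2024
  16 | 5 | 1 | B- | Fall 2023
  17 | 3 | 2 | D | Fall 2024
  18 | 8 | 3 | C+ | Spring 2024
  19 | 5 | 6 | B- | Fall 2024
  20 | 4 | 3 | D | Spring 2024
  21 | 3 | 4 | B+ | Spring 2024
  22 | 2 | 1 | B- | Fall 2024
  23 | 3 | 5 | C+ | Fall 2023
SELECT c.id, p.name AS course, c.grade, c.semester FROM enrollments c JOIN courses p ON c.course_id = p.id

Execution result:
id | course | grade | semester
1 | Calculus 201 | C | Spring 2024
2 | Art 101 | A- | Fall 2023
3 | Databases 301 | C | Fall 2023
4 | English 201 | B | Fall 2023
5 | Databases 301 | A- | Spring 2024
6 | Databases 301 | C | Fall 2023
7 | Databases 301 | C | Fall 2024
8 | Databases 301 | F | Spring 2024
9 | Art 101 | B | Fall 2023
10 | English 201 | A | Spring 2024
11 | Music 101 | B- | Spring 2024
12 | Databases 301 | F | Spring 2024
13 | Art 101 | B- | Fall 2024
14 | Linear Algebra 201 | C- | Fall 2023
15 | Linear Algebra 201 | C- | Fall 2024
16 | Math 101 | B- | Fall 2023
17 | Linear Algebra 201 | D | Fall 2024
18 | Music 101 | C+ | Spring 2024
19 | Art 101 | B- | Fall 2024
20 | Music 101 | D | Spring 2024
21 | Databases 301 | B+ | Spring 2024
22 | Math 101 | B- | Fall 2024
23 | English 201 | C+ | Fall 2023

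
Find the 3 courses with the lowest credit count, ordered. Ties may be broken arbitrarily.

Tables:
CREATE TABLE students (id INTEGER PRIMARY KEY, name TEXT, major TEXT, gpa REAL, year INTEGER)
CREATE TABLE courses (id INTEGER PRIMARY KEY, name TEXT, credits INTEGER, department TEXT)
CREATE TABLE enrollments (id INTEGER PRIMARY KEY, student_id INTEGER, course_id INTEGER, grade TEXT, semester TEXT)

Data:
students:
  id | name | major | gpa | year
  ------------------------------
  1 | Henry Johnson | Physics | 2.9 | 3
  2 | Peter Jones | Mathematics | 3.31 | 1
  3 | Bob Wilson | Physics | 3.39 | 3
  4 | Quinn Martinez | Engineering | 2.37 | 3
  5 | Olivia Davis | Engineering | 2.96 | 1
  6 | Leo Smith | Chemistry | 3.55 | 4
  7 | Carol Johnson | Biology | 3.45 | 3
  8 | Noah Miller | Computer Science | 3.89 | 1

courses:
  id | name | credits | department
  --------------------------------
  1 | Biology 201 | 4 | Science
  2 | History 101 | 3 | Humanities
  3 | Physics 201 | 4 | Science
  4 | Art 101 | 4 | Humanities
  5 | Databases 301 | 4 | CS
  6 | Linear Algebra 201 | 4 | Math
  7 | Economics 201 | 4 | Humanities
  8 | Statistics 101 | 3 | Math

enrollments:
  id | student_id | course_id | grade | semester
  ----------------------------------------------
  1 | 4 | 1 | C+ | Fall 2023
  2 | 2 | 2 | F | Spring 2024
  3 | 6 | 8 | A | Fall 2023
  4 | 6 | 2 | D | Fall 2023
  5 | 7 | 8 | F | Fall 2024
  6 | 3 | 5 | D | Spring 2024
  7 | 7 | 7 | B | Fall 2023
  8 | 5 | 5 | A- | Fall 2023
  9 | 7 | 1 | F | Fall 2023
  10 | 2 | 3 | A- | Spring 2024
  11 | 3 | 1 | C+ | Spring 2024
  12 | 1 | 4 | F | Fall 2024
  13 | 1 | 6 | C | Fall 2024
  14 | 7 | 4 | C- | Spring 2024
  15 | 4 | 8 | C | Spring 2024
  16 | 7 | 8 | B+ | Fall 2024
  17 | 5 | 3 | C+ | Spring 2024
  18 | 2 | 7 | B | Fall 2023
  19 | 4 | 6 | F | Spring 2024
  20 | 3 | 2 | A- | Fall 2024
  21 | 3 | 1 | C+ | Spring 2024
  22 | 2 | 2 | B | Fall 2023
SELECT name, credits FROM courses ORDER BY credits ASC LIMIT 3

Execution result:
name | credits
History 101 | 3
Statistics 101 | 3
Biology 201 | 4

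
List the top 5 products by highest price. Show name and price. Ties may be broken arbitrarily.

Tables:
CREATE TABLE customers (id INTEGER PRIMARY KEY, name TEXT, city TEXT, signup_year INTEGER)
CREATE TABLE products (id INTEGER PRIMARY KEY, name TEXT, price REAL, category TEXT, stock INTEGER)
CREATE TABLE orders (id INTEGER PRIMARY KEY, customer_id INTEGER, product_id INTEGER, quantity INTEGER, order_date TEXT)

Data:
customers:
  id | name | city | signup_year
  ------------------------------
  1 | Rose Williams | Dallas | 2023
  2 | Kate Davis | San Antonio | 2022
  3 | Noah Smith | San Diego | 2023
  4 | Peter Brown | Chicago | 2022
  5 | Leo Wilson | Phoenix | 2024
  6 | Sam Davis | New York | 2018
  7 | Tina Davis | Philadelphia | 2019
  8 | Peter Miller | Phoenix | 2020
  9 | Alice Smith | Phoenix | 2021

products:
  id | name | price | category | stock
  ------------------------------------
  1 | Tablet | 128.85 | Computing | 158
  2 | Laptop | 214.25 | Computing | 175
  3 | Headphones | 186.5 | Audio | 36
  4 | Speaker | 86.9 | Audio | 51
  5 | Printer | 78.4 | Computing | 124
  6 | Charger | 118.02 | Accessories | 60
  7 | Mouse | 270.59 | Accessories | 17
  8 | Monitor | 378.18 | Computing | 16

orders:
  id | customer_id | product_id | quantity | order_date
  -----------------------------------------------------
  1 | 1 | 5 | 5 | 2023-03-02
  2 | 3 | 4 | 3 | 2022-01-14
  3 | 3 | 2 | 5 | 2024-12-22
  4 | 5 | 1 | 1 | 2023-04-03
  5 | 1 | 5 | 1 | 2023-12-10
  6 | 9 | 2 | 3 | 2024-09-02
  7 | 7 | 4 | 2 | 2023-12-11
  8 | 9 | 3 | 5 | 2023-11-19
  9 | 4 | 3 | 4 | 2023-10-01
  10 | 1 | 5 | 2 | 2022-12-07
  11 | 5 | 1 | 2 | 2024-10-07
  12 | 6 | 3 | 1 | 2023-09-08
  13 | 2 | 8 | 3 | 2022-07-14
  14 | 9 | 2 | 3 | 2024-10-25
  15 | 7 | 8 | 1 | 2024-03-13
SELECT name, price FROM products ORDER BY price DESC LIMIT 5

Execution result:
name | price
Monitor | 378.18
Mouse | 270.59
Laptop | 214.25
Headphones | 186.50
Tablet | 128.85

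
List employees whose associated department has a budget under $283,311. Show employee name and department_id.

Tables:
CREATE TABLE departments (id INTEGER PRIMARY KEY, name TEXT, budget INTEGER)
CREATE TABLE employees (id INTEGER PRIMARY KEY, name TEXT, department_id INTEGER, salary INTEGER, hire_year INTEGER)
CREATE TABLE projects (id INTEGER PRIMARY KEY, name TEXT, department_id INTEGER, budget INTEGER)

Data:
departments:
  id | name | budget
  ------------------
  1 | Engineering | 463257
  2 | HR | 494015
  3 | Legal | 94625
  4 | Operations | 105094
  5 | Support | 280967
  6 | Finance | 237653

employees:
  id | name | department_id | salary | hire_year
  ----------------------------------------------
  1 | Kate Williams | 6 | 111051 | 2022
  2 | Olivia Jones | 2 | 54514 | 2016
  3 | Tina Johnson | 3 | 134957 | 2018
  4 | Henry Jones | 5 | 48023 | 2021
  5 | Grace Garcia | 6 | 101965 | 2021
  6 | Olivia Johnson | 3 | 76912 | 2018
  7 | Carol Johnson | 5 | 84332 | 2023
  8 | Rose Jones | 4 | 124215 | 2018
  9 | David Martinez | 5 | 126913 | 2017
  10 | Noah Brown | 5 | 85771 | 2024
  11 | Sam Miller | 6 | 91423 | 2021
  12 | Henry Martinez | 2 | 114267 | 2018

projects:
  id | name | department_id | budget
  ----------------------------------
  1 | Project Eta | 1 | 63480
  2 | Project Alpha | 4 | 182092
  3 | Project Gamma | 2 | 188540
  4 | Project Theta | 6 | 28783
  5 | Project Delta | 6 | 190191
SELECT name, department_id FROM employees WHERE department_id IN (SELECT id FROM departments WHERE budget < 283311)

Execution result:
name | department_id
Kate Williams | 6
Tina Johnson | 3
Henry Jones | 5
Grace Garcia | 6
Olivia Johnson | 3
Carol Johnson | 5
Rose Jones | 4
David Martinez | 5
Noah Brown | 5
Sam Miller | 6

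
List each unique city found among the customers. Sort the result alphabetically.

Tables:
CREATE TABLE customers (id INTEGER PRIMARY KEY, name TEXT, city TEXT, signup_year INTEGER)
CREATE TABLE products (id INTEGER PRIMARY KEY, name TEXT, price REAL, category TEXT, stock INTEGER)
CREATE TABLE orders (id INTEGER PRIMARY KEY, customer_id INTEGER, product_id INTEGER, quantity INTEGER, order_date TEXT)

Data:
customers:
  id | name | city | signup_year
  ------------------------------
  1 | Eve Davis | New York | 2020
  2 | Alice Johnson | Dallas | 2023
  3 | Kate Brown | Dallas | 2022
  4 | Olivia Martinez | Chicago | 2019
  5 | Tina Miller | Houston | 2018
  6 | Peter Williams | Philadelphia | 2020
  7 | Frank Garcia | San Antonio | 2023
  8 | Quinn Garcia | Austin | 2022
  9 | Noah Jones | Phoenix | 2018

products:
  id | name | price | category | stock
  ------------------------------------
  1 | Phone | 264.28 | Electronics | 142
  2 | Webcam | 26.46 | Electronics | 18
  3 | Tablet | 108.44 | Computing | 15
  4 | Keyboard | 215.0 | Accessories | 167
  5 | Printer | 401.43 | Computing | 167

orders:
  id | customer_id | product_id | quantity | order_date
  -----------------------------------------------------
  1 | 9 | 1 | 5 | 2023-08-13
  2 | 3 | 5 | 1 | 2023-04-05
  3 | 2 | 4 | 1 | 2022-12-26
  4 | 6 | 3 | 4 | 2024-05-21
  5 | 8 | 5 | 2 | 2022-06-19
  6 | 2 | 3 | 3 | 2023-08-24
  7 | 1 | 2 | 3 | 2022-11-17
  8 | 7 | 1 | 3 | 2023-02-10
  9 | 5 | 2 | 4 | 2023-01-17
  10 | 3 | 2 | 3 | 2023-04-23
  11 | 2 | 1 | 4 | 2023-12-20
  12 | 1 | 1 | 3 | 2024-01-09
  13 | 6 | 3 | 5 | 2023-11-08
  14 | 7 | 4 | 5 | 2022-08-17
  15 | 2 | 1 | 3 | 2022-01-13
SELECT DISTINCT city FROM customers ORDER BY city

Execution result:
city
Austin
Chicago
Dallas
Houston
New York
Philadelphia
Phoenix
San Antonio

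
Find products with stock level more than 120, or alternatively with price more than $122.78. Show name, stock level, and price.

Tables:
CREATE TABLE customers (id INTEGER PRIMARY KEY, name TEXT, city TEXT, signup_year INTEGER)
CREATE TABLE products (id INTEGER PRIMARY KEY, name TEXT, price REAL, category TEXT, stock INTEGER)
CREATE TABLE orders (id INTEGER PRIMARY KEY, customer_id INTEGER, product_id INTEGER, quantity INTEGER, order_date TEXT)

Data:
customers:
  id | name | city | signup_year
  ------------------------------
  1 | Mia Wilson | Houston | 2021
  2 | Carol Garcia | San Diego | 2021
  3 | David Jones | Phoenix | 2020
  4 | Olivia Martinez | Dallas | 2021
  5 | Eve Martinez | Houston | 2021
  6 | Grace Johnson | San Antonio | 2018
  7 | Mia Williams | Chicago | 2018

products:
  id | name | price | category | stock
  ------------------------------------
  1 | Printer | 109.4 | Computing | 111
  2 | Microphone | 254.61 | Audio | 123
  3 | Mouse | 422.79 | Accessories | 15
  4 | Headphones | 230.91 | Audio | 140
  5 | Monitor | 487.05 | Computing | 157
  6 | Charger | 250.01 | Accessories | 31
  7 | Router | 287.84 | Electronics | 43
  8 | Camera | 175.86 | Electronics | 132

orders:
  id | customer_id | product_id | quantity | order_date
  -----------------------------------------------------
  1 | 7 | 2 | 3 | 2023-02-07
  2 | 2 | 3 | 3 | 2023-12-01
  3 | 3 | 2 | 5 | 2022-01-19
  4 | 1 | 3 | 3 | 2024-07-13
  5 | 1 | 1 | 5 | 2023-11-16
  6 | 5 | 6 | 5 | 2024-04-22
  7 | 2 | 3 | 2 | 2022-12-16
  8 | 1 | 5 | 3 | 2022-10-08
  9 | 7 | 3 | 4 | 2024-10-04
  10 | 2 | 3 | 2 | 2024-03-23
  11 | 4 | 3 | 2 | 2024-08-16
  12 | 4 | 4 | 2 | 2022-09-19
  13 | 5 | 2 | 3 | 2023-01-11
SELECT name, stock, price FROM products WHERE stock > 120 OR price > 122.78

Execution result:
name | stock | price
Microphone | 123 | 254.61
Mouse | 15 | 422.79
Headphones | 140 | 230.91
Monitor | 157 | 487.05
Charger | 31 | 250.01
Router | 43 | 287.84
Camera | 132 | 175.86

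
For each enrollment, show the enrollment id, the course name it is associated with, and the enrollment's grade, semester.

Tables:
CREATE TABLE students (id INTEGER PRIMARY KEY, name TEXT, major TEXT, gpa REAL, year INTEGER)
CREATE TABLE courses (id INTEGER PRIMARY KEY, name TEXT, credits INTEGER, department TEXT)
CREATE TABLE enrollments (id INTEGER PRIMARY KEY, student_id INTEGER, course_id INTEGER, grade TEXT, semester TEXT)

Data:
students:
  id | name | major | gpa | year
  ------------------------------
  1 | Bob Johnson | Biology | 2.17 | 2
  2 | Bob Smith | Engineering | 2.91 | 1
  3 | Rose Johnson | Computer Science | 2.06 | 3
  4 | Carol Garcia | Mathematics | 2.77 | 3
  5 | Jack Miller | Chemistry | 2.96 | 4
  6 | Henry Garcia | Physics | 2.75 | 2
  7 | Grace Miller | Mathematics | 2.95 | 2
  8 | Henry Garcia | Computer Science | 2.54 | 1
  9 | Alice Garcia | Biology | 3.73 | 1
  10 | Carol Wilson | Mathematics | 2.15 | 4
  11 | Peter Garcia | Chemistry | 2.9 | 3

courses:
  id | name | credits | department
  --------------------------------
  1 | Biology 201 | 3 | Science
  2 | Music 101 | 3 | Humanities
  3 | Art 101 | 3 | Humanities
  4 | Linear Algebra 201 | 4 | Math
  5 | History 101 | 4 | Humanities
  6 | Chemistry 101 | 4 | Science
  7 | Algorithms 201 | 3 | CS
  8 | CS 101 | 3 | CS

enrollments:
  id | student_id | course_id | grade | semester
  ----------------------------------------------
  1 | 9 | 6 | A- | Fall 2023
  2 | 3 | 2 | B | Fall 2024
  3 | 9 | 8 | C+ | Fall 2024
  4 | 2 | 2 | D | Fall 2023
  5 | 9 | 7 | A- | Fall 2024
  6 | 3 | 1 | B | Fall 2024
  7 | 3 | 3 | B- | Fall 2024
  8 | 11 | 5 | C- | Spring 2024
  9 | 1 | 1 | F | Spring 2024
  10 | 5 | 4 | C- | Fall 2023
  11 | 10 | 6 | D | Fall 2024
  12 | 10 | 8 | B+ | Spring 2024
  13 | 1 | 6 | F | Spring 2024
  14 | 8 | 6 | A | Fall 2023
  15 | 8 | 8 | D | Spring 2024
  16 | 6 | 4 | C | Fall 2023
SELECT c.id, p.name AS course, c.grade, c.semester FROM enrollments c JOIN courses p ON c.course_id = p.id

Execution result:
id | course | grade | semester
1 | Chemistry 101 | A- | Fall 2023
2 | Music 101 | B | Fall 2024
3 | CS 101 | C+ | Fall 2024
4 | Music 101 | D | Fall 2023
5 | Algorithms 201 | A- | Fall 2024
6 | Biology 201 | B | Fall 2024
7 | Art 101 | B- | Fall 2024
8 | History 101 | C- | Spring 2024
9 | Biology 201 | F | Spring 2024
10 | Linear Algebra 201 | C- | Fall 2023
11 | Chemistry 101 | D | Fall 2024
12 | CS 101 | B+ | Spring 2024
13 | Chemistry 101 | F | Spring 2024
14 | Chemistry 101 | A | Fall 2023
15 | CS 101 | D | Spring 2024
16 | Linear Algebra 201 | C | Fall 2023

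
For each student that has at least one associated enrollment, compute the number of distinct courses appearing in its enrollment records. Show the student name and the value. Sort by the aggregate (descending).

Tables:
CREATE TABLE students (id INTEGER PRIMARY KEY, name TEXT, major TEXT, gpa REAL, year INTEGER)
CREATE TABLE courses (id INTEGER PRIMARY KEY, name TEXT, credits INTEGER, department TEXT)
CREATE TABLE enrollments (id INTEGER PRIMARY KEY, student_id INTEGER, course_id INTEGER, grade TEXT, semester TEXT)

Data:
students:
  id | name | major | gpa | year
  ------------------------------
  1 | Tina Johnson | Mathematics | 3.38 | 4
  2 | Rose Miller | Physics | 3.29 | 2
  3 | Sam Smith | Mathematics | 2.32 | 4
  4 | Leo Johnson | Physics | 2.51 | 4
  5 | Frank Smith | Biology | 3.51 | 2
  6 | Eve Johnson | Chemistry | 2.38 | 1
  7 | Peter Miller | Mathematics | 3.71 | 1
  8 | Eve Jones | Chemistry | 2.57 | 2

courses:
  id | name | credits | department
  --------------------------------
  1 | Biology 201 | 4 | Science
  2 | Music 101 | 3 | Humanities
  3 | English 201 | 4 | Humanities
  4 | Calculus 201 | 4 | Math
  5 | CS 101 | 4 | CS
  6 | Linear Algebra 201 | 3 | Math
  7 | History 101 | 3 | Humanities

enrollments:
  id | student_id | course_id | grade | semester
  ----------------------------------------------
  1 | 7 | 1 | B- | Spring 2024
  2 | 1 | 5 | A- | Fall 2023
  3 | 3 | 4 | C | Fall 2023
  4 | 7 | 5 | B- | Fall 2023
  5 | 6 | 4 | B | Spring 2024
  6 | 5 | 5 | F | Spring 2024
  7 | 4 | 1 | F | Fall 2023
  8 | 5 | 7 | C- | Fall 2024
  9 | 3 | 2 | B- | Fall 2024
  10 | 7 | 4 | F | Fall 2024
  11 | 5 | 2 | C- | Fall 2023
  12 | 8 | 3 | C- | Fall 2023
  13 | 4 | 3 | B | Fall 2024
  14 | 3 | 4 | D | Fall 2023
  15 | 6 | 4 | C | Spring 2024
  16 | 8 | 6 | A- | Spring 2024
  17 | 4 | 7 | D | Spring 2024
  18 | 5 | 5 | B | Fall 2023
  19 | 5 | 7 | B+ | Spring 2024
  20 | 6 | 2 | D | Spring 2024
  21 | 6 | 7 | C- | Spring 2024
SELECT p.name, COUNT(DISTINCT c.course_id) AS distinct_course_count FROM enrollments c JOIN students p ON c.student_id = p.id GROUP BY p.id, p.name ORDER BY distinct_course_count DESC

Execution result:
name | distinct_course_count
Leo Johnson | 3
Frank Smith | 3
Eve Johnson | 3
Peter Miller | 3
Sam Smith | 2
Eve Jones | 2
Tina Johnson | 1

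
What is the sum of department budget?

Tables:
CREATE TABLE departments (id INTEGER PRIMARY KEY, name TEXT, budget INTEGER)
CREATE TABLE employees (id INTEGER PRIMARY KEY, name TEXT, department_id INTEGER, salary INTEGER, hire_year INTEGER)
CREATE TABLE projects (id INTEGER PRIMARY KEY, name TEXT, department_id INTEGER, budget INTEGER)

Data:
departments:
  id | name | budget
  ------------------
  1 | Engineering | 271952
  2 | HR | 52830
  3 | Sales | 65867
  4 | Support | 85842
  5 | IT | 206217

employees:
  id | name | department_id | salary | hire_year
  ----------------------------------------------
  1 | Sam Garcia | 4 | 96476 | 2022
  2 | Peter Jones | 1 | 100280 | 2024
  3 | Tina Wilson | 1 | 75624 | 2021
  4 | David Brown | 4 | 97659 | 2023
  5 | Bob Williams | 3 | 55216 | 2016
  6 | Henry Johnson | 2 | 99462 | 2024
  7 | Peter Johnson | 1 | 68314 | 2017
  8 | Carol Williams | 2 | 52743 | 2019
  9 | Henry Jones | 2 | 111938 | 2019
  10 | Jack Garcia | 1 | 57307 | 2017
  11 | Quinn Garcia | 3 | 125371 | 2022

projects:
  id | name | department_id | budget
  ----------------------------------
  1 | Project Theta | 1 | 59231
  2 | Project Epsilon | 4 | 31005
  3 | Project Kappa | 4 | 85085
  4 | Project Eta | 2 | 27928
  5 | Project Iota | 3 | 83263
SELECT SUM(budget) FROM departments

Execution result:
682708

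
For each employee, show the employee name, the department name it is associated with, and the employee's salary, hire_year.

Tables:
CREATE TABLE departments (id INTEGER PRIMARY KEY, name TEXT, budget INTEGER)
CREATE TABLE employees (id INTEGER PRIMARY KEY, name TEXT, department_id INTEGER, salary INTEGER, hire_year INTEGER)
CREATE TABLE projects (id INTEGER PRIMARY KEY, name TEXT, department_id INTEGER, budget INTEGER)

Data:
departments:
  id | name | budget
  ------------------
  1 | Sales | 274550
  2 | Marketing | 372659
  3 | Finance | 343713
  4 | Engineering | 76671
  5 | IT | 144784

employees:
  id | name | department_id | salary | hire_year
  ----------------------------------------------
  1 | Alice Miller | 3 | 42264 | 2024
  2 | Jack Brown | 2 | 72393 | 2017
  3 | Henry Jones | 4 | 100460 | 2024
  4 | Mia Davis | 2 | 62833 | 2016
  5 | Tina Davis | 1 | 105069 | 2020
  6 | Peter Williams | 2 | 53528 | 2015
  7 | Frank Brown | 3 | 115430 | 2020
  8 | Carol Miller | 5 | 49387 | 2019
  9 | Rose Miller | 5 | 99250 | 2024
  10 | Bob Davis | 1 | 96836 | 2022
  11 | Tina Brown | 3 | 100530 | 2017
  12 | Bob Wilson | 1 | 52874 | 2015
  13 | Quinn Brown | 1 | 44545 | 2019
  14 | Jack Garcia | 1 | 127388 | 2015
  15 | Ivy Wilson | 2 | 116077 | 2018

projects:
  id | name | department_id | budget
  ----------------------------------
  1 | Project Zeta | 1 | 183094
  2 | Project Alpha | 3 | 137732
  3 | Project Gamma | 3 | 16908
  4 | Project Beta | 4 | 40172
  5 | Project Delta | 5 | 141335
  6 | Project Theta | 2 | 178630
SELECT c.name, p.name AS department, c.salary, c.hire_year FROM employees c JOIN departments p ON c.department_id = p.id

Execution result:
name | department | salary | hire_year
Alice Miller | Finance | 42264 | 2024
Jack Brown | Marketing | 72393 | 2017
Henry Jones | Engineering | 100460 | 2024
Mia Davis | Marketing | 62833 | 2016
Tina Davis | Sales | 105069 | 2020
Peter Williams | Marketing | 53528 | 2015
Frank Brown | Finance | 115430 | 2020
Carol Miller | IT | 49387 | 2019
Rose Miller | IT | 99250 | 2024
Bob Davis | Sales | 96836 | 2022
Tina Brown | Finance | 100530 | 2017
Bob Wilson | Sales | 52874 | 2015
Quinn Brown | Sales | 44545 | 2019
Jack Garcia | Sales | 127388 | 2015
Ivy Wilson | Marketing | 116077 | 2018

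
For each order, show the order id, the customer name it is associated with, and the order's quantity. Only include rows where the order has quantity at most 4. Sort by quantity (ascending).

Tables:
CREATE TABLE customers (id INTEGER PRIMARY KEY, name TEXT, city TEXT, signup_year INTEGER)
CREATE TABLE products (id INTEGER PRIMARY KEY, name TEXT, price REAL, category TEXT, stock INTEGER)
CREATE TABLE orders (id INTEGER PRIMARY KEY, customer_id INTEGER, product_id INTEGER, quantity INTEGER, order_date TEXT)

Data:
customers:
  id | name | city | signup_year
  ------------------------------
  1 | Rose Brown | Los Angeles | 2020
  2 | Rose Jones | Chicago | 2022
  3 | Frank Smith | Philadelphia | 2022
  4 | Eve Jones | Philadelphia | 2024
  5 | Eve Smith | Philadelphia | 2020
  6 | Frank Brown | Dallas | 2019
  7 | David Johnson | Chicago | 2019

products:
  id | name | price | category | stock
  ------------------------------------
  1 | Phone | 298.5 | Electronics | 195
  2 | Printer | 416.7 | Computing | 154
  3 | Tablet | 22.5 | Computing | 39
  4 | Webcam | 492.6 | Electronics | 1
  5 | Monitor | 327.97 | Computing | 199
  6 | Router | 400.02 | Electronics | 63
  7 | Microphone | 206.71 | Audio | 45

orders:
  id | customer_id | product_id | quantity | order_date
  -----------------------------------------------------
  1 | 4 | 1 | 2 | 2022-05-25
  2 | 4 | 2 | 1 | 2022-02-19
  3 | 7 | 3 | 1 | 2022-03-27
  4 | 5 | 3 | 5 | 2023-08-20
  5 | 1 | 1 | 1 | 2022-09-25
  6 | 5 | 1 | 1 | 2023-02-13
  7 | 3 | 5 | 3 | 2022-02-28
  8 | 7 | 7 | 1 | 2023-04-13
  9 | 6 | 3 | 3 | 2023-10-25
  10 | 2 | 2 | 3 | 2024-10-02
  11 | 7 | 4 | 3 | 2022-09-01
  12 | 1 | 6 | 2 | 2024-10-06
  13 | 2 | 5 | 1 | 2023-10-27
SELECT c.id, p.name AS customer, c.quantity FROM orders c JOIN customers p ON c.customer_id = p.id WHERE c.quantity <= 4 ORDER BY c.quantity ASC

Execution result:
id | customer | quantity
2 | Eve Jones | 1
3 | David Johnson | 1
5 | Rose Brown | 1
6 | Eve Smith | 1
8 | David Johnson | 1
13 | Rose Jones | 1
1 | Eve Jones | 2
12 | Rose Brown | 2
7 | Frank Smith | 3
9 | Frank Brown | 3
10 | Rose Jones | 3
11 | David Johnson | 3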